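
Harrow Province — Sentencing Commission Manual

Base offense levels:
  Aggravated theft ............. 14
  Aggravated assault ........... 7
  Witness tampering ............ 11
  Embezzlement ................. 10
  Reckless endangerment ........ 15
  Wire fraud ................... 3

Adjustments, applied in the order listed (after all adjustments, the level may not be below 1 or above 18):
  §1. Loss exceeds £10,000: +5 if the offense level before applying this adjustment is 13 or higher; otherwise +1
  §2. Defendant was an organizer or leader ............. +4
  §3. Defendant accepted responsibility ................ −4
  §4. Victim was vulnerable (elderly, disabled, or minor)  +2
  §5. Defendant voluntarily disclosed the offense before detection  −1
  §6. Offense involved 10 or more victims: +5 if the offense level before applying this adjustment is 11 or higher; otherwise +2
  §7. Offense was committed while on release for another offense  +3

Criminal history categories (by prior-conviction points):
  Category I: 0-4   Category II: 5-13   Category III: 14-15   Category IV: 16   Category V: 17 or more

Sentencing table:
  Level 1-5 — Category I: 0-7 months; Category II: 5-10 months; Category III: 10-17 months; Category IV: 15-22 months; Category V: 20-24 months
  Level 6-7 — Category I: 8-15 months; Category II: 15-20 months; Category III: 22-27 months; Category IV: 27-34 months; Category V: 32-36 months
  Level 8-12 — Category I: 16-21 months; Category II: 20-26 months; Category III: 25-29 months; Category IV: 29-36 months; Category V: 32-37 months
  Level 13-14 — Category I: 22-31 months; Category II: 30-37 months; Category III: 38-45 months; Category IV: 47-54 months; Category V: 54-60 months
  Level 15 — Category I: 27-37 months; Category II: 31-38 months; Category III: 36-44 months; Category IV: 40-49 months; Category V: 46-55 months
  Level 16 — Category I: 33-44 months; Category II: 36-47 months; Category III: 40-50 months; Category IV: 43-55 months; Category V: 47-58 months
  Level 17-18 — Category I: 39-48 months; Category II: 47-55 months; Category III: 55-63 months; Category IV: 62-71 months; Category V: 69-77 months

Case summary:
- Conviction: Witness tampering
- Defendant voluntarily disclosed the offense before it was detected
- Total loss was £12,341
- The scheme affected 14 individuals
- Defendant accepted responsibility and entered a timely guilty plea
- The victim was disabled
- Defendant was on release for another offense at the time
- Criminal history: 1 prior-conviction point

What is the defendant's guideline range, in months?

22-31 months

Base offense level for witness tampering: 11.
§1 applies (level before this adjustment is 11 < 13, so +1): 11 + 1 = 12.
§2 does not apply.
§3 applies: 12 − 4 = 8.
§4 applies: 8 + 2 = 10.
§5 applies: 10 − 1 = 9.
§6 applies (level before this adjustment is 9 < 11, so +2): 9 + 2 = 11.
§7 applies: 11 + 3 = 14.
Final offense level: 14.
Criminal history: 1 prior point → Category I (0-4).
Level 14 falls in the 13-14 band.
Grid: Level 13-14 × Category I = 22-31 months.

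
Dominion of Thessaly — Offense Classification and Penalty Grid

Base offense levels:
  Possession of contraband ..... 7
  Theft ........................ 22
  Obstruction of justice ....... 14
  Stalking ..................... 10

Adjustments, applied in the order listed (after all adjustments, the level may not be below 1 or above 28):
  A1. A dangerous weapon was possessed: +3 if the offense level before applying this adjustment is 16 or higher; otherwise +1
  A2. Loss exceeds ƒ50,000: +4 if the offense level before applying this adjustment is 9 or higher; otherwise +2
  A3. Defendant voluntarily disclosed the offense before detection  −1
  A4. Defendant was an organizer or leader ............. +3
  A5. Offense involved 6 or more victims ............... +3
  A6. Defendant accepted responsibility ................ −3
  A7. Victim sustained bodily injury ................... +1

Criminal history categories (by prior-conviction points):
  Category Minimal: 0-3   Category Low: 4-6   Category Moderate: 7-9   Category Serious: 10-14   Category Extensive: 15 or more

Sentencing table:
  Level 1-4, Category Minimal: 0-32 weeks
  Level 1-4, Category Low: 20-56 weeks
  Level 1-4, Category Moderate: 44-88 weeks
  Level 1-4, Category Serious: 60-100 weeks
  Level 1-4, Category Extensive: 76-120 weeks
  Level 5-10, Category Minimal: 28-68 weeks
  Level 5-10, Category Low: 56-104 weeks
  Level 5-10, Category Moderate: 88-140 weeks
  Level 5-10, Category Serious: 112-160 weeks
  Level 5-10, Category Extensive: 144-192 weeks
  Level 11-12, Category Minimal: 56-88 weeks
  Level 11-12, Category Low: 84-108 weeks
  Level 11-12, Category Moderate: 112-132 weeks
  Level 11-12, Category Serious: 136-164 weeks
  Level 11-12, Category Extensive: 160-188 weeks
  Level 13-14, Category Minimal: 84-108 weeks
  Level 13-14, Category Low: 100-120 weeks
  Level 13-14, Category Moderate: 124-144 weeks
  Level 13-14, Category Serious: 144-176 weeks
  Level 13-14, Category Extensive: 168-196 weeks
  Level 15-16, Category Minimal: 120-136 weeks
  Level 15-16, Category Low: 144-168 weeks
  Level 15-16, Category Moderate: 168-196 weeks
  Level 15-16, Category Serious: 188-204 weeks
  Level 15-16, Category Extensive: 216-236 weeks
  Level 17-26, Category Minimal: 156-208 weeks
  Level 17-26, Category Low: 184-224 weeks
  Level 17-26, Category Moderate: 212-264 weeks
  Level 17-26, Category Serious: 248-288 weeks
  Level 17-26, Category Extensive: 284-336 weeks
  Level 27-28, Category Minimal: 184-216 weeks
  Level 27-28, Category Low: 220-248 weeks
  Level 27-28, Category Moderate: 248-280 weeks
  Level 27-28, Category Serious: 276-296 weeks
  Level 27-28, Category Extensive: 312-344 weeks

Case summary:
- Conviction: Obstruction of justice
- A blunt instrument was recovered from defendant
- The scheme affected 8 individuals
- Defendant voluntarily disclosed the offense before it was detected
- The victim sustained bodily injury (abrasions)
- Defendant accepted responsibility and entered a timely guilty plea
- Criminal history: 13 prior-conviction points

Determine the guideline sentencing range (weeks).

Base offense level for obstruction of justice: 14.
A1 applies (level before this adjustment is 14 < 16, so +1): 14 + 1 = 15.
A2 does not apply.
A3 applies: 15 − 1 = 14.
A5 applies: 14 + 3 = 17.
A6 applies: 17 − 3 = 14.
A7 applies: 14 + 1 = 15.
Final offense level: 15.
Criminal history: 13 prior points → Category Serious (10-14).
Level 15 falls in the 15-16 band.
Grid: Level 15-16 × Category Serious = 188-204 weeks.

188-204 weeks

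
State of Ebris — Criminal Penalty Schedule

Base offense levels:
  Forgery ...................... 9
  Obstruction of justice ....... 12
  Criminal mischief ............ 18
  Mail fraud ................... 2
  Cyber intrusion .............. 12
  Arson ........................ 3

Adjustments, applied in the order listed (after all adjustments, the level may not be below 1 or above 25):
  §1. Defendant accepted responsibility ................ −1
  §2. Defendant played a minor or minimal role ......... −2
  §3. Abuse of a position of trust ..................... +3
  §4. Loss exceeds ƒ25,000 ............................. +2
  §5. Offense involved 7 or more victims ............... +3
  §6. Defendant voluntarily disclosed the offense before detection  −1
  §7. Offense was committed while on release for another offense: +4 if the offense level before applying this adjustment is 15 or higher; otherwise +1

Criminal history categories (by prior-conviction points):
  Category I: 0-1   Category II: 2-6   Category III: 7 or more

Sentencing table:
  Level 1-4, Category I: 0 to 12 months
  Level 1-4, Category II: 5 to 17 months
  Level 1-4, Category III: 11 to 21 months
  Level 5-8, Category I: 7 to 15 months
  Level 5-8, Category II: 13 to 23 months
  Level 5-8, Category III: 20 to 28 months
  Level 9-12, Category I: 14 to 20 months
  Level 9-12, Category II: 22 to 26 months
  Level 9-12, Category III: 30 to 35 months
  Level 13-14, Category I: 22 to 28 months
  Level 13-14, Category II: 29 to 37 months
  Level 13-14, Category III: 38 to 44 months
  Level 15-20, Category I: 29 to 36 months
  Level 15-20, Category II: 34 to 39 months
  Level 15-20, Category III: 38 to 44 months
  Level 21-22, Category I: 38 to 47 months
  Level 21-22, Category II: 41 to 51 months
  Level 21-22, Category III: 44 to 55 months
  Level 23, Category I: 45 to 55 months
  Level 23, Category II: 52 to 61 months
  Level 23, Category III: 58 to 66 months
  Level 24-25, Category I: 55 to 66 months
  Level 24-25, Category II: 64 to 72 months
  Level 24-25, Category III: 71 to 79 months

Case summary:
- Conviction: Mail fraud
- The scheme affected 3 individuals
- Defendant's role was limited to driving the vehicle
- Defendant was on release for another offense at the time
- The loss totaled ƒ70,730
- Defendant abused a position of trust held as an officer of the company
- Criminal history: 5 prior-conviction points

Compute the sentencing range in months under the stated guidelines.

Base offense level for mail fraud: 2.
§1 does not apply.
§2 applies: 2 − 2 = 0.
§3 applies: 0 + 3 = 3.
§4 applies: 3 + 2 = 5.
§7 applies (level before this adjustment is 5 < 15, so +1): 5 + 1 = 6.
Final offense level: 6.
Criminal history: 5 prior points → Category II (2-6).
Level 6 falls in the 5-8 band.
Grid: Level 5-8 × Category II = 13-23 months.

13-23 months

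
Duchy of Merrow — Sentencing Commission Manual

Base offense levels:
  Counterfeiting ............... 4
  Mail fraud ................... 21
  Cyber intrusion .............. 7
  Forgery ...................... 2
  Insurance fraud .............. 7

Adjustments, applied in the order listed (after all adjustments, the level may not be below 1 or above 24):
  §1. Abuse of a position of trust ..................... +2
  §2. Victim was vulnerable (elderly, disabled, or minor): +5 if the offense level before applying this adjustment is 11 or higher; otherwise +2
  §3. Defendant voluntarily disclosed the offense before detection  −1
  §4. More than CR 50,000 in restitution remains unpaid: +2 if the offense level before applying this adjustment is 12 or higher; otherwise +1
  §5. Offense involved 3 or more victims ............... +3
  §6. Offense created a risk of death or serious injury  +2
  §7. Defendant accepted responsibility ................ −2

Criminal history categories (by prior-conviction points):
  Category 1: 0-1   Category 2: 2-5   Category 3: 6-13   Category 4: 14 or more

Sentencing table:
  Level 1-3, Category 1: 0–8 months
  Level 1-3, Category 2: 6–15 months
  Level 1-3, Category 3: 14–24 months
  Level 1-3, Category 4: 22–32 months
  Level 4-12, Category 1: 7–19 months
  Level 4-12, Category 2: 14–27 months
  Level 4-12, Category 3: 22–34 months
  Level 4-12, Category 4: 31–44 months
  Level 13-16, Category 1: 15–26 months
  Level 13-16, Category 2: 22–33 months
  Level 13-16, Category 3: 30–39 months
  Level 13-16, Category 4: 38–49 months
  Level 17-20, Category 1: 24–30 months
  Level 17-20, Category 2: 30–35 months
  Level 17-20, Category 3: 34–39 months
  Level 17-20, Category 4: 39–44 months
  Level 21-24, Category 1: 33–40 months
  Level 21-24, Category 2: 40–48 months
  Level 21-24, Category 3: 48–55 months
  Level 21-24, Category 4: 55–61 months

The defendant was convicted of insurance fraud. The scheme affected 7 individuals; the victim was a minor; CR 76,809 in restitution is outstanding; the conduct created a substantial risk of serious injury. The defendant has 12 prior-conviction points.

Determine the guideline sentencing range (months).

30-39 months

Base offense level for insurance fraud: 7.
§2 applies (level before this adjustment is 7 < 11, so +2): 7 + 2 = 9.
§3 does not apply.
§4 applies (level before this adjustment is 9 < 12, so +1): 9 + 1 = 10.
§5 applies: 10 + 3 = 13.
§6 applies: 13 + 2 = 15.
Final offense level: 15.
Criminal history: 12 prior points → Category 3 (6-13).
Level 15 falls in the 13-16 band.
Grid: Level 13-16 × Category 3 = 30-39 months.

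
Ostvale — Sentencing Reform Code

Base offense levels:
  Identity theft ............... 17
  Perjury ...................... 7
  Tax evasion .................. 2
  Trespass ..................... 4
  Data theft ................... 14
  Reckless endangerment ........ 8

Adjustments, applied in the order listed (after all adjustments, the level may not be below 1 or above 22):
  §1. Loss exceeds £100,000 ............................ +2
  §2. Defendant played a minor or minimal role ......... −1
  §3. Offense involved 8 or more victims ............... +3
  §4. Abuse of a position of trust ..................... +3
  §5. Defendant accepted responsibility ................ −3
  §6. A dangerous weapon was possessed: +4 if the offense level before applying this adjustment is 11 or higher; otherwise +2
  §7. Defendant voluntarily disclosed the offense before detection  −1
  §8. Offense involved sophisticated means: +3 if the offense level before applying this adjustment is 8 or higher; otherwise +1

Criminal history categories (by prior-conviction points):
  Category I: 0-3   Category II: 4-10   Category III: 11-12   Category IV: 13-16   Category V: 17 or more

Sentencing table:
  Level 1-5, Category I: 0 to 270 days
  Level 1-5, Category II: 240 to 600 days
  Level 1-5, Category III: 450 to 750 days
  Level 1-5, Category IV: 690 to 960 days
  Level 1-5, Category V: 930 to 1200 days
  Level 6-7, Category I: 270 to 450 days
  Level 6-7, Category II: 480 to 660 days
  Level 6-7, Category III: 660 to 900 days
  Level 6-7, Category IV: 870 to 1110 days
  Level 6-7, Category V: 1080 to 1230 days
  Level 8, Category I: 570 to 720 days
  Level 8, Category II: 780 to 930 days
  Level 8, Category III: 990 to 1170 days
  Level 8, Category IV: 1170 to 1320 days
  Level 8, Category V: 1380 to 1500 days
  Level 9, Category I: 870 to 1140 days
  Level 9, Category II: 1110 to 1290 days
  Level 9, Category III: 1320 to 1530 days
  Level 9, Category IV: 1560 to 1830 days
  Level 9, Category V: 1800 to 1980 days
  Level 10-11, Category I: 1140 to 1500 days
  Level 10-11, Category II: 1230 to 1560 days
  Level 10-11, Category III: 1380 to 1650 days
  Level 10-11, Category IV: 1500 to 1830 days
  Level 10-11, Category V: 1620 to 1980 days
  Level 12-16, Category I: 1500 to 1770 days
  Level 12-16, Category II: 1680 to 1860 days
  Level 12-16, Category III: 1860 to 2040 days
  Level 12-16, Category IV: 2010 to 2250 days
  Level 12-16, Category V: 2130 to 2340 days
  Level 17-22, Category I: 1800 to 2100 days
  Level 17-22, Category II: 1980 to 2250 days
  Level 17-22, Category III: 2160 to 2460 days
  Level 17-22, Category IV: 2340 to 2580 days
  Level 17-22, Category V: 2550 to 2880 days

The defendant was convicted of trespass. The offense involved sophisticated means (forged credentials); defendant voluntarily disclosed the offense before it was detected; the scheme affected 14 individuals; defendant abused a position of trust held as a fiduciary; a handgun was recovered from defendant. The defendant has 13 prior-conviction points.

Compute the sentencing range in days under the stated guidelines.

Base offense level for trespass: 4.
§3 applies: 4 + 3 = 7.
§4 applies: 7 + 3 = 10.
§5 does not apply.
§6 applies (level before this adjustment is 10 < 11, so +2): 10 + 2 = 12.
§7 applies: 12 − 1 = 11.
§8 applies (level before this adjustment is 11 ≥ 8, so +3): 11 + 3 = 14.
Final offense level: 14.
Criminal history: 13 prior points → Category IV (13-16).
Level 14 falls in the 12-16 band.
Grid: Level 12-16 × Category IV = 2010-2250 days.

2010-2250 days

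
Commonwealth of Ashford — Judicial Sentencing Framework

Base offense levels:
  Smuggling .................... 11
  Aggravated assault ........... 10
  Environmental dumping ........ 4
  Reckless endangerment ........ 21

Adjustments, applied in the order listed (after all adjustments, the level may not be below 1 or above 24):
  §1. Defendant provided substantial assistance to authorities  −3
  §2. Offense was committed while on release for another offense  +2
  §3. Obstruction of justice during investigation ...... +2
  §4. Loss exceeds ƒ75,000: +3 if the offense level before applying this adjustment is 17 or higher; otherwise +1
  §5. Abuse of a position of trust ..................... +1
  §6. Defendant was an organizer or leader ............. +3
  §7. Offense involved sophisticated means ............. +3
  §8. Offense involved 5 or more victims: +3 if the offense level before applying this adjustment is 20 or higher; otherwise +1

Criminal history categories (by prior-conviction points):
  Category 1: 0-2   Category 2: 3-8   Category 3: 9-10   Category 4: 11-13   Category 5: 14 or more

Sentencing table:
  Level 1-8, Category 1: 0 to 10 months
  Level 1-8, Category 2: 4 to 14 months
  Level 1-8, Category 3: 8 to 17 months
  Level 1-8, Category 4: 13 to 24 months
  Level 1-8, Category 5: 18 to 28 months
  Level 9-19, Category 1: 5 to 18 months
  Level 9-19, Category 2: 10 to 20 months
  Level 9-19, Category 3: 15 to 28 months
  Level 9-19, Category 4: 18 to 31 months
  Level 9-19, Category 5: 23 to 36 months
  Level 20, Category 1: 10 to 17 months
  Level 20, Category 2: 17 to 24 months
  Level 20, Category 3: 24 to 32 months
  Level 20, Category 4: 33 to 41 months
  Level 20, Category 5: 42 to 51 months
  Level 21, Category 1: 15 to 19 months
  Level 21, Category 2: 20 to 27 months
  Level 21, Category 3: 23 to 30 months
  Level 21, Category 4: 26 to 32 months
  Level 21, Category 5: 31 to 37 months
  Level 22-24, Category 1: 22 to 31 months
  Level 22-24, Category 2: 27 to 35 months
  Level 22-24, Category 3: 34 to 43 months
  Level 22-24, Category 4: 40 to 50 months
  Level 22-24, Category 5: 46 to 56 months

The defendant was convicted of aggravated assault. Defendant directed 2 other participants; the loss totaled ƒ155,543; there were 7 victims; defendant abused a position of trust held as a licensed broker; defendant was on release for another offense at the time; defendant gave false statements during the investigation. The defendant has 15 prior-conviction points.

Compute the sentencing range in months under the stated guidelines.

Base offense level for aggravated assault: 10.
§2 applies: 10 + 2 = 12.
§3 applies: 12 + 2 = 14.
§4 applies (level before this adjustment is 14 < 17, so +1): 14 + 1 = 15.
§5 applies: 15 + 1 = 16.
§6 applies: 16 + 3 = 19.
§8 applies (level before this adjustment is 19 < 20, so +1): 19 + 1 = 20.
Final offense level: 20.
Criminal history: 15 prior points → Category 5 (14+).
Level 20 falls in the 20 band.
Grid: Level 20 × Category 5 = 42-51 months.

42-51 months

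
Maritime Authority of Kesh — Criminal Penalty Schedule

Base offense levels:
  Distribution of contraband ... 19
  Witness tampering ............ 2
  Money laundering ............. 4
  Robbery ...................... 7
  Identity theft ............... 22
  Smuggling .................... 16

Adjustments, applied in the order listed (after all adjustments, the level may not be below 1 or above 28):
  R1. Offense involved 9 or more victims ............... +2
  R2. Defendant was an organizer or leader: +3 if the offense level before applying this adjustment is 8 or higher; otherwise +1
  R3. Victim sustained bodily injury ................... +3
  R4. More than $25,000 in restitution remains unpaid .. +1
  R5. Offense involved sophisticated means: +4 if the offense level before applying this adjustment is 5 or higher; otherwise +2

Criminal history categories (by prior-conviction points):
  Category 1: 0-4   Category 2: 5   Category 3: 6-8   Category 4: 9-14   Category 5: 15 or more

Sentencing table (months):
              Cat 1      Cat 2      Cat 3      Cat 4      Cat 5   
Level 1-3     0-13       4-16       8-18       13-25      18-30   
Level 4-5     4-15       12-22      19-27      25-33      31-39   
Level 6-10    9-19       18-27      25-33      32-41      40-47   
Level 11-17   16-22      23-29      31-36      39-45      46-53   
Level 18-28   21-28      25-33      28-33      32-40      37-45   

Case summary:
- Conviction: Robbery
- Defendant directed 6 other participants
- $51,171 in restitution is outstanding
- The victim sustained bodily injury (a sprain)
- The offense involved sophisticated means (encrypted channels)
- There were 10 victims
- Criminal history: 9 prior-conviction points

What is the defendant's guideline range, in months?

Base offense level for robbery: 7.
R1 applies: 7 + 2 = 9.
R2 applies (level before this adjustment is 9 ≥ 8, so +3): 9 + 3 = 12.
R3 applies: 12 + 3 = 15.
R4 applies: 15 + 1 = 16.
R5 applies (level before this adjustment is 16 ≥ 5, so +4): 16 + 4 = 20.
Final offense level: 20.
Criminal history: 9 prior points → Category 4 (9-14).
Level 20 falls in the 18-28 band.
Grid: Level 18-28 × Category 4 = 32-40 months.

32-40 months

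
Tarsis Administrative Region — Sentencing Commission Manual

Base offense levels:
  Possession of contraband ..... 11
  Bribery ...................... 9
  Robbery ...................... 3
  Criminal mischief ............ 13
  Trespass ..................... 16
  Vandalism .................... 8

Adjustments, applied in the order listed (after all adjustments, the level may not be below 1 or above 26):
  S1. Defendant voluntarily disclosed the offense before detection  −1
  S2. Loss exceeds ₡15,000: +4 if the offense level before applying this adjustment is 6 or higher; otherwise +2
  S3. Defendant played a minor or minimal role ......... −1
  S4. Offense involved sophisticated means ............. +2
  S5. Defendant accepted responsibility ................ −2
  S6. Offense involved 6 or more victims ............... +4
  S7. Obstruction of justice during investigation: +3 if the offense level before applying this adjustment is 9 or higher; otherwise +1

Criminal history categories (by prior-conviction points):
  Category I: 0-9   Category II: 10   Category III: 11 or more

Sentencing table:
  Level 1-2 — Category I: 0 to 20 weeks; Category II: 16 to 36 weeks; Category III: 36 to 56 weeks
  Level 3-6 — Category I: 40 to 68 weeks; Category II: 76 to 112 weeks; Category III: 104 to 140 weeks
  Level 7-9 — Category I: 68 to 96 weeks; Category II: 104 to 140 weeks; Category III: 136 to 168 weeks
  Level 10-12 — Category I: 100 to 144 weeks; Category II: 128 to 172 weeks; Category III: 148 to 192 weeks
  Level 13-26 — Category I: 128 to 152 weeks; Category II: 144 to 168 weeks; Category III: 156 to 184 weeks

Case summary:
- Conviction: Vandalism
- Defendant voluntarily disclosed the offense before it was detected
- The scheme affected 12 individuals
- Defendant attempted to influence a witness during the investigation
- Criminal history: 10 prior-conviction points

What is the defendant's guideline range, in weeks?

144-168 weeks

Base offense level for vandalism: 8.
S1 applies: 8 − 1 = 7.
S2 does not apply.
S4 does not apply.
S6 applies: 7 + 4 = 11.
S7 applies (level before this adjustment is 11 ≥ 9, so +3): 11 + 3 = 14.
Final offense level: 14.
Criminal history: 10 prior points → Category II (10).
Level 14 falls in the 13-26 band.
Grid: Level 13-26 × Category II = 144-168 weeks.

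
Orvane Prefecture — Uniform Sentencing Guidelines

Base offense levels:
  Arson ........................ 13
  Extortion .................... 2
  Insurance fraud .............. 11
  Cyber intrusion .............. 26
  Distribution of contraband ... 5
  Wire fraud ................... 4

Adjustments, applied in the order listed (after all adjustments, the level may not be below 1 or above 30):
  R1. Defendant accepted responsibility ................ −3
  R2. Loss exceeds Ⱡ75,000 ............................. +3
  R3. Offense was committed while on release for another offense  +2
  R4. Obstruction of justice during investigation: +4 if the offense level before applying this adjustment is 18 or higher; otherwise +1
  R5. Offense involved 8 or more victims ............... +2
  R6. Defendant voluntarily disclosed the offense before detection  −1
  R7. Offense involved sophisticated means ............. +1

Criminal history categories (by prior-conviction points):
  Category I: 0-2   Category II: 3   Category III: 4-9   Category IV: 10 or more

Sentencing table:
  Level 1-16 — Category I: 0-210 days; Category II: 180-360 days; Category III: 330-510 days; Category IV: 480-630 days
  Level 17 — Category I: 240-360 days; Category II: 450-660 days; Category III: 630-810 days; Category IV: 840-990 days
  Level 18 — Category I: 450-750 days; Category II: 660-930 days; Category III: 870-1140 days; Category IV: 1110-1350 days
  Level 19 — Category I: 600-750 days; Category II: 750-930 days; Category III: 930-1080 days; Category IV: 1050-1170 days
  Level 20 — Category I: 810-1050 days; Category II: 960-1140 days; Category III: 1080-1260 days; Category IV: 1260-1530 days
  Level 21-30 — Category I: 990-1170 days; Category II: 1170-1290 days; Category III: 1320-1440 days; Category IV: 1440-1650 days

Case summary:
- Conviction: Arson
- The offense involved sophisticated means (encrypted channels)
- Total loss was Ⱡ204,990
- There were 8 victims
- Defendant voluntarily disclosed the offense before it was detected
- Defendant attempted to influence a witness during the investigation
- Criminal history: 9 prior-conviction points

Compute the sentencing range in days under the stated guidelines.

Base offense level for arson: 13.
R2 applies: 13 + 3 = 16.
R3 does not apply.
R4 applies (level before this adjustment is 16 < 18, so +1): 16 + 1 = 17.
R5 applies: 17 + 2 = 19.
R6 applies: 19 − 1 = 18.
R7 applies: 18 + 1 = 19.
Final offense level: 19.
Criminal history: 9 prior points → Category III (4-9).
Level 19 falls in the 19 band.
Grid: Level 19 × Category III = 930-1080 days.

930-1080 days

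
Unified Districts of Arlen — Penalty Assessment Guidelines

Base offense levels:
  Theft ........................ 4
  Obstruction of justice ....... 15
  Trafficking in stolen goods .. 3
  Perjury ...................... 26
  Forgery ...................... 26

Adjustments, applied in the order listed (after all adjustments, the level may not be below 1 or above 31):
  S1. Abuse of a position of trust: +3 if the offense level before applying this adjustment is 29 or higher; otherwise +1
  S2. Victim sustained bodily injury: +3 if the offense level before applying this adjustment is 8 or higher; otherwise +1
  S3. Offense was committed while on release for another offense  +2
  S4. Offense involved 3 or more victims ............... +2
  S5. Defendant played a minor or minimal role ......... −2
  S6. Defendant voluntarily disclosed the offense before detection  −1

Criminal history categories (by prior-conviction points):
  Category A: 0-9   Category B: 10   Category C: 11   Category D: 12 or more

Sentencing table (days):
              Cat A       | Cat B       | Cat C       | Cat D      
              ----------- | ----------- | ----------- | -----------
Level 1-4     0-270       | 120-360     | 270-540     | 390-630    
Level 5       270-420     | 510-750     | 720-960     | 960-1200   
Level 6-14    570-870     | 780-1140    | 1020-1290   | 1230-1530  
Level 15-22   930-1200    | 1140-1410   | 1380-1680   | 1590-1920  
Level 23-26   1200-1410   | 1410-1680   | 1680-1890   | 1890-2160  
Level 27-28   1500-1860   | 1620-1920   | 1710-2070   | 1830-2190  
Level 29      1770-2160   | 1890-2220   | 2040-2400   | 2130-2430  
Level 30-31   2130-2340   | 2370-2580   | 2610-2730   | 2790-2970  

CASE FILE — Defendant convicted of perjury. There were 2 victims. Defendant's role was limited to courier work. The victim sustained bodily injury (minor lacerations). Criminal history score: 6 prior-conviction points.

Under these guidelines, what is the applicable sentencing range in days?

Base offense level for perjury: 26.
S2 applies (level before this adjustment is 26 ≥ 8, so +3): 26 + 3 = 29.
S5 applies: 29 − 2 = 27.
Final offense level: 27.
Criminal history: 6 prior points → Category A (0-9).
Level 27 falls in the 27-28 band.
Grid: Level 27-28 × Category A = 1500-1860 days.

1500-1860 days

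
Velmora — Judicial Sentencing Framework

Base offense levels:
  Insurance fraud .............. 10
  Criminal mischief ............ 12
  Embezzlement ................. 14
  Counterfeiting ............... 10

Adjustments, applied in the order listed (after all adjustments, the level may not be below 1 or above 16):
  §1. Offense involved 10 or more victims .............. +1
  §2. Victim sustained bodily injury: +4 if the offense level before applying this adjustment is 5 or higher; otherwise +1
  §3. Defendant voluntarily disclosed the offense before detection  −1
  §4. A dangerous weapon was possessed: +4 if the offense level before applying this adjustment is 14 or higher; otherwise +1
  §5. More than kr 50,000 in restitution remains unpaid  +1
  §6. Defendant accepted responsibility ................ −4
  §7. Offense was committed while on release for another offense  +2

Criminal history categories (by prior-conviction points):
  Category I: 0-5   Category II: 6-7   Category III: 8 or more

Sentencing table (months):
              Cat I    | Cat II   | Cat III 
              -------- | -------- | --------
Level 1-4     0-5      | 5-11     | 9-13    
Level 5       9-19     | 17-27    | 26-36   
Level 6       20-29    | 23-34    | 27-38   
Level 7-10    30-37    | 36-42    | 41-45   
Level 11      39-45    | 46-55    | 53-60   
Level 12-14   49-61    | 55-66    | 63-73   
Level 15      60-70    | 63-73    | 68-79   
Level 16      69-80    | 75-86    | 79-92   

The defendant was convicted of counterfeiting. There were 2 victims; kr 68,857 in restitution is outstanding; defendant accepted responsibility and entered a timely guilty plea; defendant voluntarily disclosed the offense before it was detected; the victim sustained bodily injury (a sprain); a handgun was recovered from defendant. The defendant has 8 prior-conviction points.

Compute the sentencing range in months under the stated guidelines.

53-60 months

Base offense level for counterfeiting: 10.
§2 applies (level before this adjustment is 10 ≥ 5, so +4): 10 + 4 = 14.
§3 applies: 14 − 1 = 13.
§4 applies (level before this adjustment is 13 < 14, so +1): 13 + 1 = 14.
§5 applies: 14 + 1 = 15.
§6 applies: 15 − 4 = 11.
§7 does not apply.
Final offense level: 11.
Criminal history: 8 prior points → Category III (8+).
Level 11 falls in the 11 band.
Grid: Level 11 × Category III = 53-60 months.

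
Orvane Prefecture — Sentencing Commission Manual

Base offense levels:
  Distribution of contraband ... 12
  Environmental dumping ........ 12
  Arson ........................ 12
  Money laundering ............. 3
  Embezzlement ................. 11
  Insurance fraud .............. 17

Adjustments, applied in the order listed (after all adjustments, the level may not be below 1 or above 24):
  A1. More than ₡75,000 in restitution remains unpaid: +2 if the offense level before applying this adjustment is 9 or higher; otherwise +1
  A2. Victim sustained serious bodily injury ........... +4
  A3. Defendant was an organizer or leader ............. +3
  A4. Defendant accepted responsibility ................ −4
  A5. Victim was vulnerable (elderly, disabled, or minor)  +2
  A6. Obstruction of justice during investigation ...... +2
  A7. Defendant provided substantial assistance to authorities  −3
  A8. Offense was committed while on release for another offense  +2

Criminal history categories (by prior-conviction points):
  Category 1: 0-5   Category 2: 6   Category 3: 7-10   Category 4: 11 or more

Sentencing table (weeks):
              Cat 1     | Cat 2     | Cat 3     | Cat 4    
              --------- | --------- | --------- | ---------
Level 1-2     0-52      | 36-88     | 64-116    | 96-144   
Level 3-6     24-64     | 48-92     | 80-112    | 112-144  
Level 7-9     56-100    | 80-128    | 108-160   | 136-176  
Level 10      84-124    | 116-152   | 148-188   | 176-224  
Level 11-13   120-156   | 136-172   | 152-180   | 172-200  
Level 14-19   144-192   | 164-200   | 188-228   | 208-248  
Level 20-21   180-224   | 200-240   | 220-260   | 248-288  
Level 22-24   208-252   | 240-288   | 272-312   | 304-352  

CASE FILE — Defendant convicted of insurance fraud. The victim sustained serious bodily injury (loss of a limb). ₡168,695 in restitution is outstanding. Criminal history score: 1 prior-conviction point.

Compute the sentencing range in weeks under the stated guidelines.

Base offense level for insurance fraud: 17.
A1 applies (level before this adjustment is 17 ≥ 9, so +2): 17 + 2 = 19.
A2 applies: 19 + 4 = 23.
A3 does not apply.
A4 does not apply.
A6 does not apply.
A7 does not apply.
A8 does not apply.
Final offense level: 23.
Criminal history: 1 prior point → Category 1 (0-5).
Level 23 falls in the 22-24 band.
Grid: Level 22-24 × Category 1 = 208-252 weeks.

208-252 weeks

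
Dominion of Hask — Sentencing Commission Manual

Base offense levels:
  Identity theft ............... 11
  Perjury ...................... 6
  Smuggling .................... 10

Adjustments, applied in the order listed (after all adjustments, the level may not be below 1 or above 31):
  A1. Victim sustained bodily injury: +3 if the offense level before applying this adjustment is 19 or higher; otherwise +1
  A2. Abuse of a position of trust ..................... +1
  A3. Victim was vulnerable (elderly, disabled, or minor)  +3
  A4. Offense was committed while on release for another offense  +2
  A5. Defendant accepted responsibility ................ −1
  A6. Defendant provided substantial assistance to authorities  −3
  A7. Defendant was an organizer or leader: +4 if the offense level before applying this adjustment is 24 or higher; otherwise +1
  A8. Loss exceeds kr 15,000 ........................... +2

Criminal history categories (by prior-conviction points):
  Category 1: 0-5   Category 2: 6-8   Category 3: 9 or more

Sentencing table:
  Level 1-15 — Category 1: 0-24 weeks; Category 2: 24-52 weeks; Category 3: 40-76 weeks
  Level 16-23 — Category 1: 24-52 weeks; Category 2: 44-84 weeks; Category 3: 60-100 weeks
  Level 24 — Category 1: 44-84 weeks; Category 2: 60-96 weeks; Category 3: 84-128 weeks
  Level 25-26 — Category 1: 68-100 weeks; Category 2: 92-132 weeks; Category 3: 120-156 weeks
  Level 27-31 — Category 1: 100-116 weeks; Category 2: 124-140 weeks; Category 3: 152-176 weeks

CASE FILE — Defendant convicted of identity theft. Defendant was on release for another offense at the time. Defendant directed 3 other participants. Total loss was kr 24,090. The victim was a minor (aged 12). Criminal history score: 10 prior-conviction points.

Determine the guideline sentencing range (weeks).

60-100 weeks

Base offense level for identity theft: 11.
A3 applies: 11 + 3 = 14.
A4 applies: 14 + 2 = 16.
A5 does not apply.
A6 does not apply.
A7 applies (level before this adjustment is 16 < 24, so +1): 16 + 1 = 17.
A8 applies: 17 + 2 = 19.
Final offense level: 19.
Criminal history: 10 prior points → Category 3 (9+).
Level 19 falls in the 16-23 band.
Grid: Level 16-23 × Category 3 = 60-100 weeks.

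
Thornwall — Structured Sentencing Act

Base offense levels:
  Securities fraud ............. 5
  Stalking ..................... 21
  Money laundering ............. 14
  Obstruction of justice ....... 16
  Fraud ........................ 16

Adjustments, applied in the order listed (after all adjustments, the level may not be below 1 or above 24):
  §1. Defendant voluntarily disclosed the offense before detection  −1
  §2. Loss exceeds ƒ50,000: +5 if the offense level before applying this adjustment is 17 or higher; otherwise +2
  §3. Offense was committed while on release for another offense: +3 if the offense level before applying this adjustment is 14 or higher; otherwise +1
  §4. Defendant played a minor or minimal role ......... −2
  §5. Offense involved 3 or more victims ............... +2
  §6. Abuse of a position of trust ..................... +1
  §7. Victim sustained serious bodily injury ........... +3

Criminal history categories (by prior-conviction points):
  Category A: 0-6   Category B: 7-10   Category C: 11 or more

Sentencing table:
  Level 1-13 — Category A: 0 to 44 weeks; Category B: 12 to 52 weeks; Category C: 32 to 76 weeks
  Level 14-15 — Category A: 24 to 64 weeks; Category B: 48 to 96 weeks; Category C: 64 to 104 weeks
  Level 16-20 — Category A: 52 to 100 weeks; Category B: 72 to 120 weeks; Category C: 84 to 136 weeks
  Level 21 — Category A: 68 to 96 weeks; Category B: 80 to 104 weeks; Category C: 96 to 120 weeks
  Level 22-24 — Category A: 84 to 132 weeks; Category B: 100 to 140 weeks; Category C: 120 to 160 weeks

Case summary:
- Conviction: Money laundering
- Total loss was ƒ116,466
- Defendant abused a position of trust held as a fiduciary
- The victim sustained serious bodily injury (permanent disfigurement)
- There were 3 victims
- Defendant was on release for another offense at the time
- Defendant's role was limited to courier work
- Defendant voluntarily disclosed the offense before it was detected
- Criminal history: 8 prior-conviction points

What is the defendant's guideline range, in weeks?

100-140 weeks

Base offense level for money laundering: 14.
§1 applies: 14 − 1 = 13.
§2 applies (level before this adjustment is 13 < 17, so +2): 13 + 2 = 15.
§3 applies (level before this adjustment is 15 ≥ 14, so +3): 15 + 3 = 18.
§4 applies: 18 − 2 = 16.
§5 applies: 16 + 2 = 18.
§6 applies: 18 + 1 = 19.
§7 applies: 19 + 3 = 22.
Final offense level: 22.
Criminal history: 8 prior points → Category B (7-10).
Level 22 falls in the 22-24 band.
Grid: Level 22-24 × Category B = 100-140 weeks.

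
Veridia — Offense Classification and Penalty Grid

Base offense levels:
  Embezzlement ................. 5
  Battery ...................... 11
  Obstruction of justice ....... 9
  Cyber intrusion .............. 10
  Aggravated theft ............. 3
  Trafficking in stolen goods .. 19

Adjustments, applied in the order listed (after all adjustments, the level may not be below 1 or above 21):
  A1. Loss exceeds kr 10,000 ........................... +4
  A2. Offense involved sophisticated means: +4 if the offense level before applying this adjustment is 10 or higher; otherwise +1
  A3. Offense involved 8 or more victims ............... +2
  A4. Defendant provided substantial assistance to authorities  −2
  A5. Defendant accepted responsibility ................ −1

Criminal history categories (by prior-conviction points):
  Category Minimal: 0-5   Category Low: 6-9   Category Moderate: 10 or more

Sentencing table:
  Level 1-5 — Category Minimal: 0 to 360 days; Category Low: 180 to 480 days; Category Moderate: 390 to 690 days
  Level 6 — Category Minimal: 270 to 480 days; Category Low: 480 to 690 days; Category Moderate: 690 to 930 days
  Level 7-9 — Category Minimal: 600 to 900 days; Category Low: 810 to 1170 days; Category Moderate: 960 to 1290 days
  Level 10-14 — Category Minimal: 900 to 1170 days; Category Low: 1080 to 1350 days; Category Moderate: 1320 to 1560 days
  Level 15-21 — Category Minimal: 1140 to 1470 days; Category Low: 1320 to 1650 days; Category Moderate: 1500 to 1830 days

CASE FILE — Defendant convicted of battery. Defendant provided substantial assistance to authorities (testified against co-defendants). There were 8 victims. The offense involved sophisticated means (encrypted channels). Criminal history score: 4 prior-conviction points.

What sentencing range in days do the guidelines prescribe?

1140-1470 days

Base offense level for battery: 11.
A2 applies (level before this adjustment is 11 ≥ 10, so +4): 11 + 4 = 15.
A3 applies: 15 + 2 = 17.
A4 applies: 17 − 2 = 15.
A5 does not apply.
Final offense level: 15.
Criminal history: 4 prior points → Category Minimal (0-5).
Level 15 falls in the 15-21 band.
Grid: Level 15-21 × Category Minimal = 1140-1470 days.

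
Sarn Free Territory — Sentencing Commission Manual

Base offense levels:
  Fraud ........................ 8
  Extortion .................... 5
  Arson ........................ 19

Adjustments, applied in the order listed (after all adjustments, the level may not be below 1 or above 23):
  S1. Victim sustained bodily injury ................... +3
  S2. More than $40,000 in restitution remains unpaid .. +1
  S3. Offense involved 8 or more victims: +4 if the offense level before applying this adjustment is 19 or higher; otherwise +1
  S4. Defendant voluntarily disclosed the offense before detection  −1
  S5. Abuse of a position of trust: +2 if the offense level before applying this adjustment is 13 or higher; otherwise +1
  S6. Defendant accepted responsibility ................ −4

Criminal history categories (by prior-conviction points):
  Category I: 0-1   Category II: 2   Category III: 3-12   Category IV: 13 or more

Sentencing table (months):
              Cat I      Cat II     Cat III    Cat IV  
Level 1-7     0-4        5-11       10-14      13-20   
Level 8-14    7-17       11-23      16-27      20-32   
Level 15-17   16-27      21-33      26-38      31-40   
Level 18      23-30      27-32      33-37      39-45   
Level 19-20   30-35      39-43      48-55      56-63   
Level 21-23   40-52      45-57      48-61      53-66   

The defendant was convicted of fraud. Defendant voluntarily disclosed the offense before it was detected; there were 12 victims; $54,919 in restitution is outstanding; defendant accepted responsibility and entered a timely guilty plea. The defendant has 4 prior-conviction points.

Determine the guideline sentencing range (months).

10-14 months

Base offense level for fraud: 8.
S1 does not apply.
S2 applies: 8 + 1 = 9.
S3 applies (level before this adjustment is 9 < 19, so +1): 9 + 1 = 10.
S4 applies: 10 − 1 = 9.
S5 does not apply.
S6 applies: 9 − 4 = 5.
Final offense level: 5.
Criminal history: 4 prior points → Category III (3-12).
Level 5 falls in the 1-7 band.
Grid: Level 1-7 × Category III = 10-14 months.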